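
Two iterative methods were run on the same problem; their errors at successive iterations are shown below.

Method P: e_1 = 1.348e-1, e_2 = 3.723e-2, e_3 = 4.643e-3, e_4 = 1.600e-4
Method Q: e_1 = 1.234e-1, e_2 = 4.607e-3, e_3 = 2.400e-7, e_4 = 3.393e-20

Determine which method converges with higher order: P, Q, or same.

Q

Method P: p ≈ ln(1.600e-4/4.643e-3)/ln(4.643e-3/3.723e-2) ≈ 1.62.
Method Q: p ≈ ln(3.393e-20/2.400e-7)/ln(2.400e-7/4.607e-3) ≈ 3.00.
Method Q has the higher order (≈3.0 vs ≈1.6).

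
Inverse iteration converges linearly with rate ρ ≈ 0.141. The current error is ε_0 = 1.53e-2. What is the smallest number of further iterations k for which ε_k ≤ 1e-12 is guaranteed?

12

After k steps, ε_k ≈ 1.53e-2·0.141^k.
Need 0.141^k ≤ 1e-12/1.53e-2 = 6.53595e-11.
k ≥ ln(6.53595e-11)/ln(0.141) = -23.4511/-1.95900 = 11.971.
Smallest integer k = 12.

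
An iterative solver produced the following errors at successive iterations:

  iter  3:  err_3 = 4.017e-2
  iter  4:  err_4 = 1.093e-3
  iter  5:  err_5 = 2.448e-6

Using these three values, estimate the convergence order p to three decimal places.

1.693

p ≈ ln(err_5/err_4) / ln(err_4/err_3)
  = ln(2.448e-6/1.093e-3) / ln(1.093e-3/4.017e-2)
  = ln(0.00223971) / ln(0.0272094)
  = -6.101409 / -3.604193 ≈ 1.692864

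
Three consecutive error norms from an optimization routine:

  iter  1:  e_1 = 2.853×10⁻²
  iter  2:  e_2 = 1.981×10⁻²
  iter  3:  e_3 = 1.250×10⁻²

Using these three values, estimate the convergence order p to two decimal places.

p ≈ ln(e_3/e_2) / ln(e_2/e_1)
  = ln(1.250×10⁻²/1.981×10⁻²) / ln(1.981×10⁻²/2.853×10⁻²)
  = ln(0.630994) / ln(0.694357)
  = -0.46046 / -0.36477 ≈ 1.26233

1.26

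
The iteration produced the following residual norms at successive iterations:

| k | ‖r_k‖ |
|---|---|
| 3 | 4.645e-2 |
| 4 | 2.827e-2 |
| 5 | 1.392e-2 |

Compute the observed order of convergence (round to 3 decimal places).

1.427

p ≈ ln(‖r_5‖/‖r_4‖) / ln(‖r_4‖/‖r_3‖)
  = ln(1.392e-2/2.827e-2) / ln(2.827e-2/4.645e-2)
  = ln(0.492395) / ln(0.608611)
  = -0.708474 / -0.496576 ≈ 1.426718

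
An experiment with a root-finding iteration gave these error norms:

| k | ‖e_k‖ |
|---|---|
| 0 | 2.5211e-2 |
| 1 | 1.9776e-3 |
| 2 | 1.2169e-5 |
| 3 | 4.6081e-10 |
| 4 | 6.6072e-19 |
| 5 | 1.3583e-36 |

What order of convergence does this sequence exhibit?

Consecutive ratios: ‖e_5‖/‖e_4‖ = 1.3583e-36/6.6072e-19 = 2.05579e-18, ‖e_4‖/‖e_3‖ = 6.6072e-19/4.6081e-10 = 1.43382e-09.
p ≈ ln(2.05579e-18)/ln(1.43382e-09) = -40.7259/-20.3629 ≈ 2.00.
So the convergence is quadratic (order 2).

2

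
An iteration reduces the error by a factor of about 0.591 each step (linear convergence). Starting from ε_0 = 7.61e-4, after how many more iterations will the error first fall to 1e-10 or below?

31

After k steps, ε_k ≈ 7.61e-4·0.591^k.
Need 0.591^k ≤ 1e-10/7.61e-4 = 1.31406e-07.
k ≥ ln(1.31406e-07)/ln(0.591) = -15.8450/-0.52594 = 30.127.
Smallest integer k = 31.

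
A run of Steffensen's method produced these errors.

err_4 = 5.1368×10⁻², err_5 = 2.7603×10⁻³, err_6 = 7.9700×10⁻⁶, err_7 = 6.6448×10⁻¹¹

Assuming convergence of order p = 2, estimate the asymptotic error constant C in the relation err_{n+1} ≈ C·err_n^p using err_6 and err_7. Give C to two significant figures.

C ≈ err_7 / err_6^2
  = 6.6448×10⁻¹¹ / (7.9700×10⁻⁶)^2
  = 6.6448×10⁻¹¹ / 6.35209e-11 ≈ 1.0461

1.0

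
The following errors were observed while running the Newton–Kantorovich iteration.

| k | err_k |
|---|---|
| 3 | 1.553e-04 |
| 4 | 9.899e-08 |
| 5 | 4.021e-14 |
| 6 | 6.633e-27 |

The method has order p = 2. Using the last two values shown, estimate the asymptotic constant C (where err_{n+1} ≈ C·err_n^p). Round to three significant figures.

C ≈ err_6 / err_5^2
  = 6.633e-27 / (4.021e-14)^2
  = 6.633e-27 / 1.61684e-27 ≈ 4.1024

4.10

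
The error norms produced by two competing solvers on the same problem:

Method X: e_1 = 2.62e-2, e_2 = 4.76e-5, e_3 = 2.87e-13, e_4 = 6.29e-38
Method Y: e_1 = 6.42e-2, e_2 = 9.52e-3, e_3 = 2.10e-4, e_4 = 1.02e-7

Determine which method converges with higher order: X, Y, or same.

X

Method X: p ≈ ln(6.29e-38/2.87e-13)/ln(2.87e-13/4.76e-5) ≈ 3.00.
Method Y: p ≈ ln(1.02e-7/2.10e-4)/ln(2.10e-4/9.52e-3) ≈ 2.00.
Method X has the higher order (≈3.0 vs ≈2.0).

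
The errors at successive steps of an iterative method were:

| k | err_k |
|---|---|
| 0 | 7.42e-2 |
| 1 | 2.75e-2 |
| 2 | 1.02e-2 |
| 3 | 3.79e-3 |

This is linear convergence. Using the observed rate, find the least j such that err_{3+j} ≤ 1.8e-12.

Rate ρ ≈ err_3/err_2 = 3.79e-3/1.02e-2 = 0.3716.
After j more steps, err_{3+j} ≈ 3.79e-3·ρ^j; need ρ^j ≤ 1.8e-12/3.79e-3 = 4.74934e-10.
j ≥ ln(4.74934e-10)/ln(0.3716) = -21.4678/-0.98994 = 21.686.
So 22 more iterations are needed.

22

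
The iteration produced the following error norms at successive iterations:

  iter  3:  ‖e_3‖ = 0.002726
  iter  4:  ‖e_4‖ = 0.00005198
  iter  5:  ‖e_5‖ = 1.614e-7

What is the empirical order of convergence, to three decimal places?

p ≈ ln(‖e_5‖/‖e_4‖) / ln(‖e_4‖/‖e_3‖)
  = ln(1.614e-7/0.00005198) / ln(0.00005198/0.002726)
  = ln(0.00310504) / ln(0.0190682)
  = -5.774729 / -3.959733 ≈ 1.458363

1.458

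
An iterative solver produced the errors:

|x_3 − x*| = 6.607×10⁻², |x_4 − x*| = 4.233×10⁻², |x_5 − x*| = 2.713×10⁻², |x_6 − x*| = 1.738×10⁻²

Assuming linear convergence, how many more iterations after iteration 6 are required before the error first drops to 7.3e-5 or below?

13

Rate ρ ≈ |x_6 − x*|/|x_5 − x*| = 1.738×10⁻²/2.713×10⁻² = 0.6406.
After j more steps, |x_{6+j} − x*| ≈ 1.738×10⁻²·ρ^j; need ρ^j ≤ 7.3e-5/1.738×10⁻² = 0.00420023.
j ≥ ln(0.00420023)/ln(0.6406) = -5.4726/-0.44535 = 12.288.
So 13 more iterations are needed.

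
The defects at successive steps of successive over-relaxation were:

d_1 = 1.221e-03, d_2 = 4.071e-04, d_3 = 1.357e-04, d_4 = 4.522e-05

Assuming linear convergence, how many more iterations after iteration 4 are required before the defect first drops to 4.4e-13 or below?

17

Rate ρ ≈ d_4/d_3 = 4.522e-05/1.357e-04 = 0.3332.
After j more steps, d_{4+j} ≈ 4.522e-05·ρ^j; need ρ^j ≤ 4.4e-13/4.522e-05 = 9.73021e-09.
j ≥ ln(9.73021e-09)/ln(0.3332) = -18.4480/-1.09901 = 16.786.
So 17 more iterations are needed.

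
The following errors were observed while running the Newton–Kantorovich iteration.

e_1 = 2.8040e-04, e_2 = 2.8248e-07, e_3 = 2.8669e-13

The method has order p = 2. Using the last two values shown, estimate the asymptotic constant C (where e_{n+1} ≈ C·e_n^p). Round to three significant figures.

C ≈ e_3 / e_2^2
  = 2.8669e-13 / (2.8248e-07)^2
  = 2.8669e-13 / 7.9795e-14 ≈ 3.5928

3.59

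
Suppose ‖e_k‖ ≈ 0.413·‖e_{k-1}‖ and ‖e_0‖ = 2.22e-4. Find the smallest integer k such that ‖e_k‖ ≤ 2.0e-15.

29

After k steps, ‖e_k‖ ≈ 2.22e-4·0.413^k.
Need 0.413^k ≤ 2.0e-15/2.22e-4 = 9.00901e-12.
k ≥ ln(9.00901e-12)/ln(0.413) = -25.4328/-0.88431 = 28.760.
Smallest integer k = 29.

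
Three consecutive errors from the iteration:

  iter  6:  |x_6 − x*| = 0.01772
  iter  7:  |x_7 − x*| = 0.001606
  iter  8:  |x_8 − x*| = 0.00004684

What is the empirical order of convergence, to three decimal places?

1.472

p ≈ ln(|x_8 − x*|/|x_7 − x*|) / ln(|x_7 − x*|/|x_6 − x*|)
  = ln(0.00004684/0.001606) / ln(0.001606/0.01772)
  = ln(0.0291656) / ln(0.0906321)
  = -3.534765 / -2.400947 ≈ 1.472238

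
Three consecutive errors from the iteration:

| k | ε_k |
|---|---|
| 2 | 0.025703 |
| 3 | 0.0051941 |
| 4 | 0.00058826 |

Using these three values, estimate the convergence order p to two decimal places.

1.36

p ≈ ln(ε_4/ε_3) / ln(ε_3/ε_2)
  = ln(0.00058826/0.0051941) / ln(0.0051941/0.025703)
  = ln(0.113255) / ln(0.202081)
  = -2.17811 / -1.59909 ≈ 1.36209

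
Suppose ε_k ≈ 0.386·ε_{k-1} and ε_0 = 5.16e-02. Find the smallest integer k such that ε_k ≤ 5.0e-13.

After k steps, ε_k ≈ 5.16e-02·0.386^k.
Need 0.386^k ≤ 5.0e-13/5.16e-02 = 9.68992e-12.
k ≥ ln(9.68992e-12)/ln(0.386) = -25.3599/-0.95192 = 26.641.
Smallest integer k = 27.

27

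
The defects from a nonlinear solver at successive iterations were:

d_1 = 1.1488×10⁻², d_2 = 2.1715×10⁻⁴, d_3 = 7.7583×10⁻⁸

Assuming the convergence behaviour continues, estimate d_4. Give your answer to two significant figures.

First estimate the order: p ≈ ln(d_3/d_2) / ln(d_2/d_1) = ln(7.7583×10⁻⁸/2.1715×10⁻⁴)/ln(2.1715×10⁻⁴/1.1488×10⁻²) = ln(0.000357278)/ln(0.0189023) ≈ 2.0000.
Then d_4 ≈ d_3·(d_3/d_2)^p = 7.7583×10⁻⁸·(0.000357278)^2.0000 = 7.7583×10⁻⁸·1.27648e-07 ≈ 9.903e-15.

9.9e-15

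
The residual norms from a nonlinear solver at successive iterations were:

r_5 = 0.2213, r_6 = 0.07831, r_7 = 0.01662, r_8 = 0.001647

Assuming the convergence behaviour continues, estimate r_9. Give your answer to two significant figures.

5.2e-5

First estimate the order: p ≈ ln(r_8/r_7) / ln(r_7/r_6) = ln(0.001647/0.01662)/ln(0.01662/0.07831) = ln(0.0990975)/ln(0.212233) ≈ 1.4913.
Then r_9 ≈ r_8·(r_8/r_7)^p = 0.001647·(0.0990975)^1.4913 = 0.001647·0.0318294 ≈ 5.242e-05.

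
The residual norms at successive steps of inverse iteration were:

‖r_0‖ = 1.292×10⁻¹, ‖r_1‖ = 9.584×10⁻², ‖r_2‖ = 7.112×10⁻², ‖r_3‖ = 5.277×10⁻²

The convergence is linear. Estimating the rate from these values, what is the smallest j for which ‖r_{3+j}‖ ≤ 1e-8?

52

Rate ρ ≈ ‖r_3‖/‖r_2‖ = 5.277×10⁻²/7.112×10⁻² = 0.7420.
After j more steps, ‖r_{3+j}‖ ≈ 5.277×10⁻²·ρ^j; need ρ^j ≤ 1e-8/5.277×10⁻² = 1.89502e-07.
j ≥ ln(1.89502e-07)/ln(0.7420) = -15.4789/-0.29841 = 51.871.
So 52 more iterations are needed.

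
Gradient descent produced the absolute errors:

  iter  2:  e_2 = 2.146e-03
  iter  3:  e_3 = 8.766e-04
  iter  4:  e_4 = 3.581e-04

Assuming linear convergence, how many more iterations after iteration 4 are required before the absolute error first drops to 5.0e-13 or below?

Rate ρ ≈ e_4/e_3 = 3.581e-04/8.766e-04 = 0.4085.
After j more steps, e_{4+j} ≈ 3.581e-04·ρ^j; need ρ^j ≤ 5.0e-13/3.581e-04 = 1.39626e-09.
j ≥ ln(1.39626e-09)/ln(0.4085) = -20.3895/-0.89526 = 22.775.
So 23 more iterations are needed.

23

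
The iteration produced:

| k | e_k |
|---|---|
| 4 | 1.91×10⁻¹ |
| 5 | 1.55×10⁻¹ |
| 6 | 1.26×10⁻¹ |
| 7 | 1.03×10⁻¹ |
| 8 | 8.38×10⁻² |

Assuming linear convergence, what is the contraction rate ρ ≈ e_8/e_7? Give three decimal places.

ρ ≈ e_8/e_7 = 8.38×10⁻²/1.03×10⁻¹ = 0.81359

0.814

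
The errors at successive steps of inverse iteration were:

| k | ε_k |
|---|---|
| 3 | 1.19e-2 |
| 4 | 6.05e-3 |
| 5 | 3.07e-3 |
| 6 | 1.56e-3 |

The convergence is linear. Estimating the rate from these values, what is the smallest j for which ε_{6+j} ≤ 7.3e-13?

Rate ρ ≈ ε_6/ε_5 = 1.56e-3/3.07e-3 = 0.5081.
After j more steps, ε_{6+j} ≈ 1.56e-3·ρ^j; need ρ^j ≤ 7.3e-13/1.56e-3 = 4.67949e-10.
j ≥ ln(4.67949e-10)/ln(0.5081) = -21.4827/-0.67708 = 31.728.
So 32 more iterations are needed.

32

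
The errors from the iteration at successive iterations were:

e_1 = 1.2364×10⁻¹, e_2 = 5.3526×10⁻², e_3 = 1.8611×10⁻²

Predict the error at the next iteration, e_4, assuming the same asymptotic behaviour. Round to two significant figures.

4.9e-3

First estimate the order: p ≈ ln(e_3/e_2) / ln(e_2/e_1) = ln(1.8611×10⁻²/5.3526×10⁻²)/ln(5.3526×10⁻²/1.2364×10⁻¹) = ln(0.3477)/ln(0.432918) ≈ 1.2618.
Then e_4 ≈ e_3·(e_3/e_2)^p = 1.8611×10⁻²·(0.3477)^1.2618 = 1.8611×10⁻²·0.263689 ≈ 0.004908.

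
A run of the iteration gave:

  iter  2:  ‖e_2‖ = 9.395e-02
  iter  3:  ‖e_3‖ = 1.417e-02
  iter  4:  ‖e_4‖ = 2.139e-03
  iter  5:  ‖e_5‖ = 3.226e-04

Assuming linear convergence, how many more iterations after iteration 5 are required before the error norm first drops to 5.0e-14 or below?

Rate ρ ≈ ‖e_5‖/‖e_4‖ = 3.226e-04/2.139e-03 = 0.1508.
After j more steps, ‖e_{5+j}‖ ≈ 3.226e-04·ρ^j; need ρ^j ≤ 5.0e-14/3.226e-04 = 1.54991e-10.
j ≥ ln(1.54991e-10)/ln(0.1508) = -22.5877/-1.89180 = 11.940.
So 12 more iterations are needed.

12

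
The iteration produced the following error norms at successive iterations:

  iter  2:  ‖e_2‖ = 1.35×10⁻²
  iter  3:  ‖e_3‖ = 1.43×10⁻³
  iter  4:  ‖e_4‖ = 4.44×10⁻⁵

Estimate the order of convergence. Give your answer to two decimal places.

p ≈ ln(‖e_4‖/‖e_3‖) / ln(‖e_3‖/‖e_2‖)
  = ln(4.44×10⁻⁵/1.43×10⁻³) / ln(1.43×10⁻³/1.35×10⁻²)
  = ln(0.031049) / ln(0.105926)
  = -3.47219 / -2.24501 ≈ 1.54663

1.55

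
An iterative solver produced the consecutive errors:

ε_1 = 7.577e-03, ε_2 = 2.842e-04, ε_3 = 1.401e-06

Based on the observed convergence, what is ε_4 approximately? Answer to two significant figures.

2.6e-10

First estimate the order: p ≈ ln(ε_3/ε_2) / ln(ε_2/ε_1) = ln(1.401e-06/2.842e-04)/ln(2.842e-04/7.577e-03) = ln(0.00492963)/ln(0.0375082) ≈ 1.6181.
Then ε_4 ≈ ε_3·(ε_3/ε_2)^p = 1.401e-06·(0.00492963)^1.6181 = 1.401e-06·0.000184817 ≈ 2.589e-10.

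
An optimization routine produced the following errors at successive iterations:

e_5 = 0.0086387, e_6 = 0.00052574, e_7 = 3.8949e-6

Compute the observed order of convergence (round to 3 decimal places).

p ≈ ln(e_7/e_6) / ln(e_6/e_5)
  = ln(3.8949e-6/0.00052574) / ln(0.00052574/0.0086387)
  = ln(0.00740841) / ln(0.0608587)
  = -4.905139 / -2.799200 ≈ 1.752336

1.752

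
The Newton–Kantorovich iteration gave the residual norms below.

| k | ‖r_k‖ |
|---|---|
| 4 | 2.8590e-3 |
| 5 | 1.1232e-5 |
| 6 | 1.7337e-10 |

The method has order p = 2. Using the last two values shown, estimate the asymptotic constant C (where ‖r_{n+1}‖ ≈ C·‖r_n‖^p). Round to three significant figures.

1.37

C ≈ ‖r_6‖ / ‖r_5‖^2
  = 1.7337e-10 / (1.1232e-5)^2
  = 1.7337e-10 / 1.26158e-10 ≈ 1.3742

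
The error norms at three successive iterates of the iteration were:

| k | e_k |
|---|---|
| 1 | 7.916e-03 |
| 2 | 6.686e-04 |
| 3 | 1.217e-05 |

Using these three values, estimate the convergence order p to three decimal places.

p ≈ ln(e_3/e_2) / ln(e_2/e_1)
  = ln(1.217e-05/6.686e-04) / ln(6.686e-04/7.916e-03)
  = ln(0.0182022) / ln(0.0844618)
  = -4.006213 / -2.471456 ≈ 1.620993

1.621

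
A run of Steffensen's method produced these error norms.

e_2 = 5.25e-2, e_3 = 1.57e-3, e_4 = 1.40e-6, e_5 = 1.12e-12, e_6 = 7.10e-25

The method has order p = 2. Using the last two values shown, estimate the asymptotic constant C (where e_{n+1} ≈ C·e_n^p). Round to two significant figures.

C ≈ e_6 / e_5^2
  = 7.10e-25 / (1.12e-12)^2
  = 7.10e-25 / 1.2544e-24 ≈ 0.56601

0.57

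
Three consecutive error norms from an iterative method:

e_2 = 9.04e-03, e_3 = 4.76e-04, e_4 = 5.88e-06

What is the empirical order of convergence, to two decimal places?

1.49

p ≈ ln(e_4/e_3) / ln(e_3/e_2)
  = ln(5.88e-06/4.76e-04) / ln(4.76e-04/9.04e-03)
  = ln(0.0123529) / ln(0.0526549)
  = -4.39386 / -2.94400 ≈ 1.49248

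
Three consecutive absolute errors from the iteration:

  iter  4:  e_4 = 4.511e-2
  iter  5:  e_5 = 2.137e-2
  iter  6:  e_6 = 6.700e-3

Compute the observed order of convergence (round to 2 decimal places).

p ≈ ln(e_6/e_5) / ln(e_5/e_4)
  = ln(6.700e-3/2.137e-2) / ln(2.137e-2/4.511e-2)
  = ln(0.313524) / ln(0.473731)
  = -1.15988 / -0.74712 ≈ 1.55247

1.55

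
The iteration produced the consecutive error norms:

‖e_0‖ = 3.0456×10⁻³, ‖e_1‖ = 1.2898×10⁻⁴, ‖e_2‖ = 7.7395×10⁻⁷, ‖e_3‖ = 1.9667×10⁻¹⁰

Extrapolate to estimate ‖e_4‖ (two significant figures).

3.0e-16

First estimate the order: p ≈ ln(‖e_3‖/‖e_2‖) / ln(‖e_2‖/‖e_1‖) = ln(1.9667×10⁻¹⁰/7.7395×10⁻⁷)/ln(7.7395×10⁻⁷/1.2898×10⁻⁴) = ln(0.000254112)/ln(0.00600054) ≈ 1.6180.
Then ‖e_4‖ ≈ ‖e_3‖·(‖e_3‖/‖e_2‖)^p = 1.9667×10⁻¹⁰·(0.000254112)^1.6180 = 1.9667×10⁻¹⁰·1.52521e-06 ≈ 3e-16.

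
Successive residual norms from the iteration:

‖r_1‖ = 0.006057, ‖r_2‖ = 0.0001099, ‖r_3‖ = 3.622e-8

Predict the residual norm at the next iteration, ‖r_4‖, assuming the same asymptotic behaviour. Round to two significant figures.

First estimate the order: p ≈ ln(‖r_3‖/‖r_2‖) / ln(‖r_2‖/‖r_1‖) = ln(3.622e-8/0.0001099)/ln(0.0001099/0.006057) = ln(0.000329572)/ln(0.0181443) ≈ 1.9997.
Then ‖r_4‖ ≈ ‖r_3‖·(‖r_3‖/‖r_2‖)^p = 3.622e-8·(0.000329572)^1.9997 = 3.622e-8·1.08879e-07 ≈ 3.944e-15.

3.9e-15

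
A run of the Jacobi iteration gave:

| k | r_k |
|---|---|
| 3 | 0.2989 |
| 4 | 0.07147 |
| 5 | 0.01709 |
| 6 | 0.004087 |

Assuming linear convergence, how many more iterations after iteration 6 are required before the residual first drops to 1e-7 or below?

8

Rate ρ ≈ r_6/r_5 = 0.004087/0.01709 = 0.2391.
After j more steps, r_{6+j} ≈ 0.004087·ρ^j; need ρ^j ≤ 1e-7/0.004087 = 2.44678e-05.
j ≥ ln(2.44678e-05)/ln(0.2391) = -10.6182/-1.43087 = 7.421.
So 8 more iterations are needed.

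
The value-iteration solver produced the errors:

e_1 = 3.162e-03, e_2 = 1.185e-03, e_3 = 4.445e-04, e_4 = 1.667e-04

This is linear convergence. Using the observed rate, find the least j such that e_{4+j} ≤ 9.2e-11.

Rate ρ ≈ e_4/e_3 = 1.667e-04/4.445e-04 = 0.3750.
After j more steps, e_{4+j} ≈ 1.667e-04·ρ^j; need ρ^j ≤ 9.2e-11/1.667e-04 = 5.5189e-07.
j ≥ ln(5.5189e-07)/ln(0.3750) = -14.4099/-0.98083 = 14.692.
So 15 more iterations are needed.

15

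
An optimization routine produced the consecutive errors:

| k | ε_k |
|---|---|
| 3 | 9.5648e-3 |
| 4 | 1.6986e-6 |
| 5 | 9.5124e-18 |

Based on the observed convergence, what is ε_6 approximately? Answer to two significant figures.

First estimate the order: p ≈ ln(ε_5/ε_4) / ln(ε_4/ε_3) = ln(9.5124e-18/1.6986e-6)/ln(1.6986e-6/9.5648e-3) = ln(5.60014e-12)/ln(0.000177589) ≈ 3.0000.
Then ε_6 ≈ ε_5·(ε_5/ε_4)^p = 9.5124e-18·(5.60014e-12)^3.0000 = 9.5124e-18·1.75629e-34 ≈ 1.671e-51.

1.7e-51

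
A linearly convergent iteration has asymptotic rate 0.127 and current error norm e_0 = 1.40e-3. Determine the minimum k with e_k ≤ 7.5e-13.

After k steps, e_k ≈ 1.40e-3·0.127^k.
Need 0.127^k ≤ 7.5e-13/1.40e-3 = 5.35714e-10.
k ≥ ln(5.35714e-10)/ln(0.127) = -21.3474/-2.06357 = 10.345.
Smallest integer k = 11.

11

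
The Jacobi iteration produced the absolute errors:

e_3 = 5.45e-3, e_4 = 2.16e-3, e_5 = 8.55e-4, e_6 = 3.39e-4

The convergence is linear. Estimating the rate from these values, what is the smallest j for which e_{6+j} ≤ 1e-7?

9

Rate ρ ≈ e_6/e_5 = 3.39e-4/8.55e-4 = 0.3965.
After j more steps, e_{6+j} ≈ 3.39e-4·ρ^j; need ρ^j ≤ 1e-7/3.39e-4 = 0.000294985.
j ≥ ln(0.000294985)/ln(0.3965) = -8.1286/-0.92508 = 8.787.
So 9 more iterations are needed.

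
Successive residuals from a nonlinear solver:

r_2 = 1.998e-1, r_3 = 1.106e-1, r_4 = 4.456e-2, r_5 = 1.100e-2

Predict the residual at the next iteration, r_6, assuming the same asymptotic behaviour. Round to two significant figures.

1.3e-3

First estimate the order: p ≈ ln(r_5/r_4) / ln(r_4/r_3) = ln(1.100e-2/4.456e-2)/ln(4.456e-2/1.106e-1) = ln(0.246858)/ln(0.402893) ≈ 1.5388.
Then r_6 ≈ r_5·(r_5/r_4)^p = 1.100e-2·(0.246858)^1.5388 = 1.100e-2·0.116171 ≈ 0.001278.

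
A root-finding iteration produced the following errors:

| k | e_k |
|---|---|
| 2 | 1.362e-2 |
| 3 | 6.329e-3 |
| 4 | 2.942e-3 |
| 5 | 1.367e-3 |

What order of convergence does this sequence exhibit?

Consecutive ratios: e_5/e_4 = 1.367e-3/2.942e-3 = 0.46465, e_4/e_3 = 2.942e-3/6.329e-3 = 0.464844.
p ≈ ln(0.46465)/ln(0.464844) = -0.7665/-0.7661 ≈ 1.00.
So the convergence is linear (order 1).

1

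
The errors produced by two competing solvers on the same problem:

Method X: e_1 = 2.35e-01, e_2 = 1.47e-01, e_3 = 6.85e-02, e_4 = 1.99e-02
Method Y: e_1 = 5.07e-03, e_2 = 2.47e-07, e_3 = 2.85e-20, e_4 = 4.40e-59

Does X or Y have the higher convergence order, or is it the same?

Y

Method X: p ≈ ln(1.99e-02/6.85e-02)/ln(6.85e-02/1.47e-01) ≈ 1.62.
Method Y: p ≈ ln(4.40e-59/2.85e-20)/ln(2.85e-20/2.47e-07) ≈ 3.00.
Method Y has the higher order (≈3.0 vs ≈1.6).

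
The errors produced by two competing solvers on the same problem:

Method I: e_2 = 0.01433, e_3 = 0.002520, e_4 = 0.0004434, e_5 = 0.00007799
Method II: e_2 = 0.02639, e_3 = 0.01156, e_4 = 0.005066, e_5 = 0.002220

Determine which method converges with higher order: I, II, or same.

Method I: p ≈ ln(0.00007799/0.0004434)/ln(0.0004434/0.002520) ≈ 1.00.
Method II: p ≈ ln(0.002220/0.005066)/ln(0.005066/0.01156) ≈ 1.00.
Both orders ≈ 1.0 — effectively the same.

same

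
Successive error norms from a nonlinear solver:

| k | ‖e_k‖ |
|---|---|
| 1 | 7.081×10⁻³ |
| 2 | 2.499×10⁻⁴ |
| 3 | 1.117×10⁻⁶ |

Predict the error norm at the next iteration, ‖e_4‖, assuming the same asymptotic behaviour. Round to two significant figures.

1.8e-10

First estimate the order: p ≈ ln(‖e_3‖/‖e_2‖) / ln(‖e_2‖/‖e_1‖) = ln(1.117×10⁻⁶/2.499×10⁻⁴)/ln(2.499×10⁻⁴/7.081×10⁻³) = ln(0.00446979)/ln(0.0352916) ≈ 1.6179.
Then ‖e_4‖ ≈ ‖e_3‖·(‖e_3‖/‖e_2‖)^p = 1.117×10⁻⁶·(0.00446979)^1.6179 = 1.117×10⁻⁶·0.000157906 ≈ 1.764e-10.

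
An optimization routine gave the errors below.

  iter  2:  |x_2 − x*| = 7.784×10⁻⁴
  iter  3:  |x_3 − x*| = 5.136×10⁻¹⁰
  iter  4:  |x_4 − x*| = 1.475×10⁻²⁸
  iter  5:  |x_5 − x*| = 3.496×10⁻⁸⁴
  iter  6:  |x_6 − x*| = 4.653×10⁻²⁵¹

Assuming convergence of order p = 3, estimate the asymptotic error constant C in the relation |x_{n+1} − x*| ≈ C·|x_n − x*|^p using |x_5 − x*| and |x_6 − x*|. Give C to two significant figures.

C ≈ |x_6 − x*| / |x_5 − x*|^3
  = 4.653×10⁻²⁵¹ / (3.496×10⁻⁸⁴)^3
  = 4.653×10⁻²⁵¹ / 4.27282e-251 ≈ 1.089

1.1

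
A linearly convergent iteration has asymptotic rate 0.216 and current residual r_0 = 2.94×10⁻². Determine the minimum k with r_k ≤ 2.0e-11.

14

After k steps, r_k ≈ 2.94×10⁻²·0.216^k.
Need 0.216^k ≤ 2.0e-11/2.94×10⁻² = 6.80272e-10.
k ≥ ln(6.80272e-10)/ln(0.216) = -21.1085/-1.53248 = 13.774.
Smallest integer k = 14.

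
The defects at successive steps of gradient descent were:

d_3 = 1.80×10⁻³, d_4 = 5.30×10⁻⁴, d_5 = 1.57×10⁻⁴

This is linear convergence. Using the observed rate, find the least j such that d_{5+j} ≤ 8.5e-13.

16

Rate ρ ≈ d_5/d_4 = 1.57×10⁻⁴/5.30×10⁻⁴ = 0.2962.
After j more steps, d_{5+j} ≈ 1.57×10⁻⁴·ρ^j; need ρ^j ≤ 8.5e-13/1.57×10⁻⁴ = 5.41401e-09.
j ≥ ln(5.41401e-09)/ln(0.2962) = -19.0343/-1.21672 = 15.644.
So 16 more iterations are needed.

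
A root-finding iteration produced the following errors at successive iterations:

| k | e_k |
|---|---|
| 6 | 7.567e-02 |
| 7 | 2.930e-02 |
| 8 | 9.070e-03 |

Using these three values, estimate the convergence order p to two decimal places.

p ≈ ln(e_8/e_7) / ln(e_7/e_6)
  = ln(9.070e-03/2.930e-02) / ln(2.930e-02/7.567e-02)
  = ln(0.309556) / ln(0.387208)
  = -1.17262 / -0.94879 ≈ 1.23591

1.24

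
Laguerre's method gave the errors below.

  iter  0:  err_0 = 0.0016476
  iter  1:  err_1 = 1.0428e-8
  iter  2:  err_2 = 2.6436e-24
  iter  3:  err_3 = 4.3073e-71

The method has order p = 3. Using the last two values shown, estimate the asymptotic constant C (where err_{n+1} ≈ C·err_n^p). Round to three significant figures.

C ≈ err_3 / err_2^3
  = 4.3073e-71 / (2.6436e-24)^3
  = 4.3073e-71 / 1.84751e-71 ≈ 2.3314

2.33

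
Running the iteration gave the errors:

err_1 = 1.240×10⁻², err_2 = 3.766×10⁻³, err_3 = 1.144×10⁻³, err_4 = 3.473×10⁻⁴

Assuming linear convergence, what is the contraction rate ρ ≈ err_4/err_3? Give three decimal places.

0.304

ρ ≈ err_4/err_3 = 3.473×10⁻⁴/1.144×10⁻³ = 0.30358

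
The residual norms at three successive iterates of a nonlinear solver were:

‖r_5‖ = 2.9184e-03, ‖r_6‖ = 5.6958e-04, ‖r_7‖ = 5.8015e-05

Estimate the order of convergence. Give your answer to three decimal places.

p ≈ ln(‖r_7‖/‖r_6‖) / ln(‖r_6‖/‖r_5‖)
  = ln(5.8015e-05/5.6958e-04) / ln(5.6958e-04/2.9184e-03)
  = ln(0.101856) / ln(0.195169)
  = -2.284195 / -1.633889 ≈ 1.398011

1.398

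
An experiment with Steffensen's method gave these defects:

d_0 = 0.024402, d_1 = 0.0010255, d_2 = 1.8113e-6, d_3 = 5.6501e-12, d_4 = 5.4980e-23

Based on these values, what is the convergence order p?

2

Consecutive ratios: d_4/d_3 = 5.4980e-23/5.6501e-12 = 9.7308e-12, d_3/d_2 = 5.6501e-12/1.8113e-6 = 3.11936e-06.
p ≈ ln(9.7308e-12)/ln(3.11936e-06) = -25.3557/-12.6779 ≈ 2.00.
So the convergence is quadratic (order 2).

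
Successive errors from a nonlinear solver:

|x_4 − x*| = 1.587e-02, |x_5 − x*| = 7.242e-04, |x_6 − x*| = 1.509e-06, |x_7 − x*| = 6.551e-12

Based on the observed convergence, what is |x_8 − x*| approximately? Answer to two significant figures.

First estimate the order: p ≈ ln(|x_7 − x*|/|x_6 − x*|) / ln(|x_6 − x*|/|x_5 − x*|) = ln(6.551e-12/1.509e-06)/ln(1.509e-06/7.242e-04) = ln(4.34129e-06)/ln(0.00208368) ≈ 2.0000.
Then |x_8 − x*| ≈ |x_7 − x*|·(|x_7 − x*|/|x_6 − x*|)^p = 6.551e-12·(4.34129e-06)^2.0000 = 6.551e-12·1.88468e-11 ≈ 1.235e-22.

1.2e-22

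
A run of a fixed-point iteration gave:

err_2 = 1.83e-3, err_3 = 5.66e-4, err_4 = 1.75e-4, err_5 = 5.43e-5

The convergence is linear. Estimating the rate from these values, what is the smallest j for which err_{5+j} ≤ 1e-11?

14

Rate ρ ≈ err_5/err_4 = 5.43e-5/1.75e-4 = 0.3103.
After j more steps, err_{5+j} ≈ 5.43e-5·ρ^j; need ρ^j ≤ 1e-11/5.43e-5 = 1.84162e-07.
j ≥ ln(1.84162e-07)/ln(0.3103) = -15.5075/-1.17022 = 13.252.
So 14 more iterations are needed.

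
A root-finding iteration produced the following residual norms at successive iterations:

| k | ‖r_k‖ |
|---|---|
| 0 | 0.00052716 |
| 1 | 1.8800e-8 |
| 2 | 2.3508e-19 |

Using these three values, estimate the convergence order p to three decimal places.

p ≈ ln(‖r_2‖/‖r_1‖) / ln(‖r_1‖/‖r_0‖)
  = ln(2.3508e-19/1.8800e-8) / ln(1.8800e-8/0.00052716)
  = ln(1.25043e-11) / ln(3.56628e-05)
  = -25.104949 / -10.241402 ≈ 2.451320

2.451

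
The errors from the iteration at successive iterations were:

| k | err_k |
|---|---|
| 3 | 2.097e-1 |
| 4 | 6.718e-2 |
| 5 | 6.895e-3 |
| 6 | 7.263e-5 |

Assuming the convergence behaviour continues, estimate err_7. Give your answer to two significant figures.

8.1e-9

First estimate the order: p ≈ ln(err_6/err_5) / ln(err_5/err_4) = ln(7.263e-5/6.895e-3)/ln(6.895e-3/6.718e-2) = ln(0.0105337)/ln(0.102635) ≈ 2.0000.
Then err_7 ≈ err_6·(err_6/err_5)^p = 7.263e-5·(0.0105337)^2.0000 = 7.263e-5·0.000110959 ≈ 8.059e-09.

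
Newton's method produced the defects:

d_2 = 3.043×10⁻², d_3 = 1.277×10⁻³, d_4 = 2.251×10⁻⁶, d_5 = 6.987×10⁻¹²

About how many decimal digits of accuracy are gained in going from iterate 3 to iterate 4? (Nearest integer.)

Digits gained ≈ log₁₀(d_3/d_4) = log₁₀(1.277×10⁻³/2.251×10⁻⁶) = log₁₀(567.303) ≈ 2.754.

3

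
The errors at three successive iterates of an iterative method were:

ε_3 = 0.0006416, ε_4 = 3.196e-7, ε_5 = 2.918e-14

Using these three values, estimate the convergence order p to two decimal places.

p ≈ ln(ε_5/ε_4) / ln(ε_4/ε_3)
  = ln(2.918e-14/3.196e-7) / ln(3.196e-7/0.0006416)
  = ln(9.13016e-08) / ln(0.00049813)
  = -16.20910 / -7.60465 ≈ 2.13147

2.13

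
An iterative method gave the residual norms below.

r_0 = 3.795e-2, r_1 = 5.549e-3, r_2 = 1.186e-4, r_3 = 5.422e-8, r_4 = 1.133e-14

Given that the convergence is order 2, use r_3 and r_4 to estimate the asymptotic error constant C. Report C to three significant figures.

C ≈ r_4 / r_3^2
  = 1.133e-14 / (5.422e-8)^2
  = 1.133e-14 / 2.93981e-15 ≈ 3.854

3.85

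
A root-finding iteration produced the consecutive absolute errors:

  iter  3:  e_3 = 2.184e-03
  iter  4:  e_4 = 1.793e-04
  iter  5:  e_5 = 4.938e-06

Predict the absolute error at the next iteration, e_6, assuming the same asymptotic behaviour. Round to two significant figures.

2.8e-8

First estimate the order: p ≈ ln(e_5/e_4) / ln(e_4/e_3) = ln(4.938e-06/1.793e-04)/ln(1.793e-04/2.184e-03) = ln(0.0275404)/ln(0.0820971) ≈ 1.4369.
Then e_6 ≈ e_5·(e_5/e_4)^p = 4.938e-06·(0.0275404)^1.4369 = 4.938e-06·0.00573315 ≈ 2.831e-08.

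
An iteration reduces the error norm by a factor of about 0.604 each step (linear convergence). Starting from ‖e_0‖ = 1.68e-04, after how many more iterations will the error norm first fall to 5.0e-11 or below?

30

After k steps, ‖e_k‖ ≈ 1.68e-04·0.604^k.
Need 0.604^k ≤ 5.0e-11/1.68e-04 = 2.97619e-07.
k ≥ ln(2.97619e-07)/ln(0.604) = -15.0275/-0.50418 = 29.806.
Smallest integer k = 30.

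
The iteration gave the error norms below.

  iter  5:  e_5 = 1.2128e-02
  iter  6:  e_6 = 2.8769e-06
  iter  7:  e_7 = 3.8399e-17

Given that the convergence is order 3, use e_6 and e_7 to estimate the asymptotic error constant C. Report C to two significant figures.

1.6

C ≈ e_7 / e_6^3
  = 3.8399e-17 / (2.8769e-06)^3
  = 3.8399e-17 / 2.38108e-17 ≈ 1.6127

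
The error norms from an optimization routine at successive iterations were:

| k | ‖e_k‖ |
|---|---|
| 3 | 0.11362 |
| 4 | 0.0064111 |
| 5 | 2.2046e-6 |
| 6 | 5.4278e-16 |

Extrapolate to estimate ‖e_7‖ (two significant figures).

First estimate the order: p ≈ ln(‖e_6‖/‖e_5‖) / ln(‖e_5‖/‖e_4‖) = ln(5.4278e-16/2.2046e-6)/ln(2.2046e-6/0.0064111) = ln(2.46203e-10)/ln(0.000343872) ≈ 2.7742.
Then ‖e_7‖ ≈ ‖e_6‖·(‖e_6‖/‖e_5‖)^p = 5.4278e-16·(2.46203e-10)^2.7742 = 5.4278e-16·2.2056e-27 ≈ 1.197e-42.

1.2e-42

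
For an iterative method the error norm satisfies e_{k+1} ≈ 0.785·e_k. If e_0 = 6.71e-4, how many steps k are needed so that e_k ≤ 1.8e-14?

After k steps, e_k ≈ 6.71e-4·0.785^k.
Need 0.785^k ≤ 1.8e-14/6.71e-4 = 2.68256e-11.
k ≥ ln(2.68256e-11)/ln(0.785) = -24.3417/-0.24207 = 100.556.
Smallest integer k = 101.

101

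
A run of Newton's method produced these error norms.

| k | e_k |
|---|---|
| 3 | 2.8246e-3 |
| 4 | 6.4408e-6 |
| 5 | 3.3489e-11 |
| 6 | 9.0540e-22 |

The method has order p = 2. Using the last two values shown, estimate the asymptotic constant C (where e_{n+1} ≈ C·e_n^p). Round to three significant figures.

0.807

C ≈ e_6 / e_5^2
  = 9.0540e-22 / (3.3489e-11)^2
  = 9.0540e-22 / 1.12151e-21 ≈ 0.8073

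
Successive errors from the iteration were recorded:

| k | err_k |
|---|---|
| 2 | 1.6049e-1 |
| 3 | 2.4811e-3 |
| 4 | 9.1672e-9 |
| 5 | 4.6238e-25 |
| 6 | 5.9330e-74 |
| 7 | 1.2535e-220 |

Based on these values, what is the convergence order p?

3

Consecutive ratios: err_7/err_6 = 1.2535e-220/5.9330e-74 = 2.11276e-147, err_6/err_5 = 5.9330e-74/4.6238e-25 = 1.28314e-49.
p ≈ ln(2.11276e-147)/ln(1.28314e-49) = -337.7320/-112.5774 ≈ 3.00.
So the convergence is cubic (order 3).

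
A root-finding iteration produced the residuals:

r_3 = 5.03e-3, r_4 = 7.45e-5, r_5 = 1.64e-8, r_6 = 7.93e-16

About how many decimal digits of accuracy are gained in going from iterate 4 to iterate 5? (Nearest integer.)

4

Digits gained ≈ log₁₀(r_4/r_5) = log₁₀(7.45e-5/1.64e-8) = log₁₀(4542.68) ≈ 3.657.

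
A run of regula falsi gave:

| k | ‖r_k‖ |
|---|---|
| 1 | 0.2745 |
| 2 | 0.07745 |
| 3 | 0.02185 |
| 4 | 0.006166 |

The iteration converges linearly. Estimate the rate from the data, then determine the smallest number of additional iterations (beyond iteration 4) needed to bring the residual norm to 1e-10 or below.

15

Rate ρ ≈ ‖r_4‖/‖r_3‖ = 0.006166/0.02185 = 0.2822.
After j more steps, ‖r_{4+j}‖ ≈ 0.006166·ρ^j; need ρ^j ≤ 1e-10/0.006166 = 1.6218e-08.
j ≥ ln(1.6218e-08)/ln(0.2822) = -17.9371/-1.26514 = 14.178.
So 15 more iterations are needed.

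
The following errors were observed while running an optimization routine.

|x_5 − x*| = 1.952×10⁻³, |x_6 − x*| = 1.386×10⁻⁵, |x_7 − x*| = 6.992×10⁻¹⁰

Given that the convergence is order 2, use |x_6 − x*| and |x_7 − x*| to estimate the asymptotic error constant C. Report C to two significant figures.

C ≈ |x_7 − x*| / |x_6 − x*|^2
  = 6.992×10⁻¹⁰ / (1.386×10⁻⁵)^2
  = 6.992×10⁻¹⁰ / 1.921e-10 ≈ 3.6398

3.6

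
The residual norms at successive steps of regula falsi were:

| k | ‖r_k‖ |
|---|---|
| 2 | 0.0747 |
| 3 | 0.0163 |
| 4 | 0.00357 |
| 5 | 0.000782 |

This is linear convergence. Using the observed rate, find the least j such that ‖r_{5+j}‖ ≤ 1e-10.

11

Rate ρ ≈ ‖r_5‖/‖r_4‖ = 0.000782/0.00357 = 0.2190.
After j more steps, ‖r_{5+j}‖ ≈ 0.000782·ρ^j; need ρ^j ≤ 1e-10/0.000782 = 1.27877e-07.
j ≥ ln(1.27877e-07)/ln(0.2190) = -15.8722/-1.51868 = 10.451.
So 11 more iterations are needed.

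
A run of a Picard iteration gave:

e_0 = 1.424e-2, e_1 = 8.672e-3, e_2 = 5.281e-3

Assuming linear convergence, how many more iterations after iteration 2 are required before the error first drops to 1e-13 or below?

50

Rate ρ ≈ e_2/e_1 = 5.281e-3/8.672e-3 = 0.6090.
After j more steps, e_{2+j} ≈ 5.281e-3·ρ^j; need ρ^j ≤ 1e-13/5.281e-3 = 1.89358e-11.
j ≥ ln(1.89358e-11)/ln(0.6090) = -24.6900/-0.49594 = 49.784.
So 50 more iterations are needed.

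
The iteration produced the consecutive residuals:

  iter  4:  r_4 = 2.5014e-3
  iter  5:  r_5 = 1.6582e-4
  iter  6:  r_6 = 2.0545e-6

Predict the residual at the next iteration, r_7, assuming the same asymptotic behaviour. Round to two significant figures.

1.7e-9

First estimate the order: p ≈ ln(r_6/r_5) / ln(r_5/r_4) = ln(2.0545e-6/1.6582e-4)/ln(1.6582e-4/2.5014e-3) = ln(0.0123899)/ln(0.0662909) ≈ 1.6180.
Then r_7 ≈ r_6·(r_6/r_5)^p = 2.0545e-6·(0.0123899)^1.6180 = 2.0545e-6·0.000821455 ≈ 1.688e-09.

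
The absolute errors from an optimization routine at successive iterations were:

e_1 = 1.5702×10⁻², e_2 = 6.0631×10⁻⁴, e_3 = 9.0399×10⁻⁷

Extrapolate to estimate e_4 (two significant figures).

2.0e-12

First estimate the order: p ≈ ln(e_3/e_2) / ln(e_2/e_1) = ln(9.0399×10⁻⁷/6.0631×10⁻⁴)/ln(6.0631×10⁻⁴/1.5702×10⁻²) = ln(0.00149097)/ln(0.0386136) ≈ 2.0000.
Then e_4 ≈ e_3·(e_3/e_2)^p = 9.0399×10⁻⁷·(0.00149097)^2.0000 = 9.0399×10⁻⁷·2.22299e-06 ≈ 2.01e-12.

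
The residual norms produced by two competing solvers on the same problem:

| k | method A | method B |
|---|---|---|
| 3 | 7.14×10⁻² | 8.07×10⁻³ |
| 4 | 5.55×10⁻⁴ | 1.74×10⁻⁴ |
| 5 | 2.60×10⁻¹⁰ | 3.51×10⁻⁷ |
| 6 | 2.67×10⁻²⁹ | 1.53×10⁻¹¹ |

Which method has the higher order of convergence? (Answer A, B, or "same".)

A

Method A: p ≈ ln(2.67×10⁻²⁹/2.60×10⁻¹⁰)/ln(2.60×10⁻¹⁰/5.55×10⁻⁴) ≈ 3.00.
Method B: p ≈ ln(1.53×10⁻¹¹/3.51×10⁻⁷)/ln(3.51×10⁻⁷/1.74×10⁻⁴) ≈ 1.62.
Method A has the higher order (≈3.0 vs ≈1.6).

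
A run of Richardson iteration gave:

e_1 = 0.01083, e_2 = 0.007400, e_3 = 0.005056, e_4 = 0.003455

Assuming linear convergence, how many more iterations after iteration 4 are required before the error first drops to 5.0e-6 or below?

18

Rate ρ ≈ e_4/e_3 = 0.003455/0.005056 = 0.6833.
After j more steps, e_{4+j} ≈ 0.003455·ρ^j; need ρ^j ≤ 5.0e-6/0.003455 = 0.00144718.
j ≥ ln(0.00144718)/ln(0.6833) = -6.5381/-0.38082 = 17.168.
So 18 more iterations are needed.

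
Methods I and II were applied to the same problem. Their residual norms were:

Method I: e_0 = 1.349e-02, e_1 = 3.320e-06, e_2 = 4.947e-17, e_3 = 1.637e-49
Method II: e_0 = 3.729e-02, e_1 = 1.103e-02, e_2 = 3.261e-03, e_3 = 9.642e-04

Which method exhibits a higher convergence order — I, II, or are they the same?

Method I: p ≈ ln(1.637e-49/4.947e-17)/ln(4.947e-17/3.320e-06) ≈ 3.00.
Method II: p ≈ ln(9.642e-04/3.261e-03)/ln(3.261e-03/1.103e-02) ≈ 1.00.
Method I has the higher order (≈3.0 vs ≈1.0).

I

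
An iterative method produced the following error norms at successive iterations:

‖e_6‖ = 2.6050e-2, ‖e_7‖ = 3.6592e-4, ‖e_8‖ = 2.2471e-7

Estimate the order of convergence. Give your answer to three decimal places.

1.734

p ≈ ln(‖e_8‖/‖e_7‖) / ln(‖e_7‖/‖e_6‖)
  = ln(2.2471e-7/3.6592e-4) / ln(3.6592e-4/2.6050e-2)
  = ln(0.000614096) / ln(0.0140468)
  = -7.395359 / -4.265361 ≈ 1.733818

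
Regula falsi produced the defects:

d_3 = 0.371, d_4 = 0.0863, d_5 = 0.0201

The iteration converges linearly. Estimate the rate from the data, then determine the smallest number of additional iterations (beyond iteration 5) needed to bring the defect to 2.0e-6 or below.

7

Rate ρ ≈ d_5/d_4 = 0.0201/0.0863 = 0.2329.
After j more steps, d_{5+j} ≈ 0.0201·ρ^j; need ρ^j ≤ 2.0e-6/0.0201 = 9.95025e-05.
j ≥ ln(9.95025e-05)/ln(0.2329) = -9.2153/-1.45715 = 6.324.
So 7 more iterations are needed.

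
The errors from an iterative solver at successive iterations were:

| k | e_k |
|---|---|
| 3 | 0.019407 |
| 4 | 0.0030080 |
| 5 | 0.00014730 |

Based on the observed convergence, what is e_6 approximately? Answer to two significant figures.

First estimate the order: p ≈ ln(e_5/e_4) / ln(e_4/e_3) = ln(0.00014730/0.0030080)/ln(0.0030080/0.019407) = ln(0.0489694)/ln(0.154996) ≈ 1.6180.
Then e_6 ≈ e_5·(e_5/e_4)^p = 0.00014730·(0.0489694)^1.6180 = 0.00014730·0.00759099 ≈ 1.118e-06.

1.1e-6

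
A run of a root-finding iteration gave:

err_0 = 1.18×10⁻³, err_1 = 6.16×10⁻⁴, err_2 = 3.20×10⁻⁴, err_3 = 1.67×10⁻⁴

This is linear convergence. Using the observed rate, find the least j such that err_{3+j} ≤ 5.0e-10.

Rate ρ ≈ err_3/err_2 = 1.67×10⁻⁴/3.20×10⁻⁴ = 0.5219.
After j more steps, err_{3+j} ≈ 1.67×10⁻⁴·ρ^j; need ρ^j ≤ 5.0e-10/1.67×10⁻⁴ = 2.99401e-06.
j ≥ ln(2.99401e-06)/ln(0.5219) = -12.7189/-0.65028 = 19.559.
So 20 more iterations are needed.

20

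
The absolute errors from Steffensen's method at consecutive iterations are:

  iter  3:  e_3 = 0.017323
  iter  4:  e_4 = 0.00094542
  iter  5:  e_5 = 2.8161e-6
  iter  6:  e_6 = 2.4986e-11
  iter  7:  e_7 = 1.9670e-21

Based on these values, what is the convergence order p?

2

Consecutive ratios: e_7/e_6 = 1.9670e-21/2.4986e-11 = 7.87241e-11, e_6/e_5 = 2.4986e-11/2.8161e-6 = 8.87255e-06.
p ≈ ln(7.87241e-11)/ln(8.87255e-06) = -23.2651/-11.6325 ≈ 2.00.
So the convergence is quadratic (order 2).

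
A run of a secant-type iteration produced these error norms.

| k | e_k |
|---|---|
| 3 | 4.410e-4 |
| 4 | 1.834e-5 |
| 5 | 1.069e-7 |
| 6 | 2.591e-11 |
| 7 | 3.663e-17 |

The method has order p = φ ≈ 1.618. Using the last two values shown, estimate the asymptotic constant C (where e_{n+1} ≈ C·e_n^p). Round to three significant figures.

C ≈ e_7 / e_6^1.618
  = 3.663e-17 / (2.591e-11)^1.618
  = 3.663e-17 / 7.43002e-18 ≈ 4.93

4.93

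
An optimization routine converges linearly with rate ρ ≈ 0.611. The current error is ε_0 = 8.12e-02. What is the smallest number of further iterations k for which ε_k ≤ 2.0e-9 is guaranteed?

36

After k steps, ε_k ≈ 8.12e-02·0.611^k.
Need 0.611^k ≤ 2.0e-9/8.12e-02 = 2.46305e-08.
k ≥ ln(2.46305e-08)/ln(0.611) = -17.5193/-0.49266 = 35.561.
Smallest integer k = 36.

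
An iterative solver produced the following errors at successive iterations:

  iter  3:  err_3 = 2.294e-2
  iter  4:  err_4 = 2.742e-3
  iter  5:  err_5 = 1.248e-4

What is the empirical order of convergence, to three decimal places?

p ≈ ln(err_5/err_4) / ln(err_4/err_3)
  = ln(1.248e-4/2.742e-3) / ln(2.742e-3/2.294e-2)
  = ln(0.0455142) / ln(0.119529)
  = -3.089731 / -2.124196 ≈ 1.454541

1.455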